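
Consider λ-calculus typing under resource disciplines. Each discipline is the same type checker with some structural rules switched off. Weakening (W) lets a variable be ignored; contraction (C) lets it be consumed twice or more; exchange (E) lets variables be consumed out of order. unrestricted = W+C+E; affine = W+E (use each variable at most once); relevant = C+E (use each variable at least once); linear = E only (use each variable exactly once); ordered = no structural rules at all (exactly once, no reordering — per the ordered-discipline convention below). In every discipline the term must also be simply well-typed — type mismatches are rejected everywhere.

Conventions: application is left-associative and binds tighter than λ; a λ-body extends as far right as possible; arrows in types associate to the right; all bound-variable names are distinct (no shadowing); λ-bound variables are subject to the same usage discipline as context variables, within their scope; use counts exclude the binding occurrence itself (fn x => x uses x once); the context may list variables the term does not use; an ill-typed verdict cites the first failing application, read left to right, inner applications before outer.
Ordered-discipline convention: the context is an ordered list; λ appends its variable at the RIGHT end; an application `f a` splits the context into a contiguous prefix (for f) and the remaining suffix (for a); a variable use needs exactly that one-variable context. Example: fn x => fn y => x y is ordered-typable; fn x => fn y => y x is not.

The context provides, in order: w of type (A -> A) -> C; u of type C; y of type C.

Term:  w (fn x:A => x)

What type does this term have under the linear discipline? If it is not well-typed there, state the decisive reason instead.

not well-typed under linear — unused: u, y — weakening required
usage: w: 1×; u: 0×; y: 0×; x (λ-bound): 1×
use order (left to right): w, x
typing: well-typed — term : C
per-discipline verdicts: ordered ✗ | linear ✗ | affine ✓ | relevant ✗ | unrestricted ✓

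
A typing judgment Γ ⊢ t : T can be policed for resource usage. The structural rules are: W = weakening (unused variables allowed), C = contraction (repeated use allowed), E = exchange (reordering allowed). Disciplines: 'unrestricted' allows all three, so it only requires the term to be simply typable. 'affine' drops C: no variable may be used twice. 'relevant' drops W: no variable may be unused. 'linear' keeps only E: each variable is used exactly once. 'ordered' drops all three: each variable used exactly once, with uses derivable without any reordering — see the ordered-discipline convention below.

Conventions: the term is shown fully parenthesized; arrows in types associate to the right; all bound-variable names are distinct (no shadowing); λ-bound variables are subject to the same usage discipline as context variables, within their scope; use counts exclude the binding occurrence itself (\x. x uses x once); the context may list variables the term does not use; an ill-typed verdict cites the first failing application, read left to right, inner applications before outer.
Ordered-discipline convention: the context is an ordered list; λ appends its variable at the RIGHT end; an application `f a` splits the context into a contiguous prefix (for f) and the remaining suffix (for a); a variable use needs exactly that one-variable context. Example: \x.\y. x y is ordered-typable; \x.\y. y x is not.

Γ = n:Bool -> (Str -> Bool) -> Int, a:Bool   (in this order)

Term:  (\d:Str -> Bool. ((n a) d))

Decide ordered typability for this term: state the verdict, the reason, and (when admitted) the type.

yes — n, a, d once each; derivable with no W/C/E; term : (Str -> Bool) -> Int
variable uses: n: 1×; a: 1×; d (bound): 1×
uses in reading order: n, a, d
typing: the term checks, with type (Str -> Bool) -> Int
across the five disciplines: ordered ✓; linear ✓; affine ✓; relevant ✓; unrestricted ✓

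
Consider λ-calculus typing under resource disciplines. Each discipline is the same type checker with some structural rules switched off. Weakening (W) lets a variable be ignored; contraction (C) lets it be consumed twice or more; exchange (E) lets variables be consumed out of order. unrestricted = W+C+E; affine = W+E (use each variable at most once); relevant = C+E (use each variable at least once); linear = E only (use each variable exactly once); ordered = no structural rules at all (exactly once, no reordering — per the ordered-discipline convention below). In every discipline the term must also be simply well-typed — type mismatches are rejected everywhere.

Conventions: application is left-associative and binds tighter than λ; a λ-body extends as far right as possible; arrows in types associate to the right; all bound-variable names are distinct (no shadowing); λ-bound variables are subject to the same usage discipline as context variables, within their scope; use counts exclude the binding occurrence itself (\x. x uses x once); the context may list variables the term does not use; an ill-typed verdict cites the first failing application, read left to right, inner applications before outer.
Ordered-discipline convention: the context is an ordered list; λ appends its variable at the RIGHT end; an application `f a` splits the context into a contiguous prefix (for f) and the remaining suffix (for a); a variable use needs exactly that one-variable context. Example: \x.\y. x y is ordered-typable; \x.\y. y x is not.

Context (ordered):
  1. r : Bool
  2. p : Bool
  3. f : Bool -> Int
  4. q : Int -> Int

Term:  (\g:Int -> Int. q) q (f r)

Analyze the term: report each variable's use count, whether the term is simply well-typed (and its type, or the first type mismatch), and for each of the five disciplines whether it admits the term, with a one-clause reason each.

usage: r: 1; p: 0; f: 1; q: 2; g (bound): 0
use order (left to right): q, q, f, r
typing: the term checks, with type Int
ordered ✗ (uses contraction: q ×2; p, g left unused)
linear ✗ (uses contraction: q ×2; p, g left unused)
affine ✗ (uses contraction: q ×2)
relevant ✗ (p, g left unused)
unrestricted ✓ (simply typable at Int; W, C, E all held)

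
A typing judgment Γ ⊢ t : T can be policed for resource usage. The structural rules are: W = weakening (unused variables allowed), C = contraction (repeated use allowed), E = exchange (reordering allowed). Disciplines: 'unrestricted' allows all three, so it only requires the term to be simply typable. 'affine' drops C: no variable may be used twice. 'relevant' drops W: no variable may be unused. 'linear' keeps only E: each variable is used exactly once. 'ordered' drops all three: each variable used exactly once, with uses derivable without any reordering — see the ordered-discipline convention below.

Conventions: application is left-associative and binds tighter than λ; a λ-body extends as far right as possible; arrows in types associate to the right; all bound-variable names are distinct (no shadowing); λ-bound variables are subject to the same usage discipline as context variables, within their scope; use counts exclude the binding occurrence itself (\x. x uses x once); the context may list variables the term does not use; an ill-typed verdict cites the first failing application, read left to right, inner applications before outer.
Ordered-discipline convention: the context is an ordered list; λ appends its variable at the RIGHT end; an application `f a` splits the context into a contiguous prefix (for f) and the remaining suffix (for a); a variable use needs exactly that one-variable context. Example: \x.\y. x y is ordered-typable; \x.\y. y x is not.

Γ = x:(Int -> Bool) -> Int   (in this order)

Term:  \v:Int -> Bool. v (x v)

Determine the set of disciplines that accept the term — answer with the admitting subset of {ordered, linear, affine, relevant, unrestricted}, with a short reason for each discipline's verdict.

admitted by: relevant, unrestricted
variable uses: x: 1, v (bound): 2
left-to-right use order: v, x, v
typing: well-typed at (Int -> Bool) -> Bool
ordered: ✗ — v ×2 used more than once (contraction)
linear: ✗ — v ×2 used more than once (contraction)
affine: ✗ — v ×2 used more than once (contraction)
relevant: ✓ — at least one use each (x, v)
unrestricted: ✓ — type-checks ((Int -> Bool) -> Bool) and nothing is barred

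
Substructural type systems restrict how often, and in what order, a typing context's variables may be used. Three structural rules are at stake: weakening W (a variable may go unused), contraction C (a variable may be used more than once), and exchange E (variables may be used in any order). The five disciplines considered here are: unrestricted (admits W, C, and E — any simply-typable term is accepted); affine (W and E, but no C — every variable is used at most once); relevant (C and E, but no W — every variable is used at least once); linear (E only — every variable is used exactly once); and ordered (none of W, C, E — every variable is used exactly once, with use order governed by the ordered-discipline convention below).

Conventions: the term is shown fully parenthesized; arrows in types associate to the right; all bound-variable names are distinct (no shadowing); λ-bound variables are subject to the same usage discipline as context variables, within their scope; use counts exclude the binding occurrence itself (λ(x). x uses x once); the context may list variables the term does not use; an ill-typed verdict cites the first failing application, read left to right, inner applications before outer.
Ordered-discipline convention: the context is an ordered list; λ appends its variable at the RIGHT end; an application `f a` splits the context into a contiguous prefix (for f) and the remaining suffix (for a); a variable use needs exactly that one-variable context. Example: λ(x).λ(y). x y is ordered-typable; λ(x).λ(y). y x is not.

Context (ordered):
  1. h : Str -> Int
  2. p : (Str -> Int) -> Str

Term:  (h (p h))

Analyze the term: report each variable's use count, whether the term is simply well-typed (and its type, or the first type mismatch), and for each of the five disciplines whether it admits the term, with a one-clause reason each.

counts: h=2, p=1
use order (left to right): h, p, h
typing: ✓ — Int
ordered: ✗, repeated use of h ×2
linear: ✗, repeated use of h ×2
affine: ✗, repeated use of h ×2
relevant: ✓, none of h, p goes unused
unrestricted: ✓, type-checks (Int) and nothing is barred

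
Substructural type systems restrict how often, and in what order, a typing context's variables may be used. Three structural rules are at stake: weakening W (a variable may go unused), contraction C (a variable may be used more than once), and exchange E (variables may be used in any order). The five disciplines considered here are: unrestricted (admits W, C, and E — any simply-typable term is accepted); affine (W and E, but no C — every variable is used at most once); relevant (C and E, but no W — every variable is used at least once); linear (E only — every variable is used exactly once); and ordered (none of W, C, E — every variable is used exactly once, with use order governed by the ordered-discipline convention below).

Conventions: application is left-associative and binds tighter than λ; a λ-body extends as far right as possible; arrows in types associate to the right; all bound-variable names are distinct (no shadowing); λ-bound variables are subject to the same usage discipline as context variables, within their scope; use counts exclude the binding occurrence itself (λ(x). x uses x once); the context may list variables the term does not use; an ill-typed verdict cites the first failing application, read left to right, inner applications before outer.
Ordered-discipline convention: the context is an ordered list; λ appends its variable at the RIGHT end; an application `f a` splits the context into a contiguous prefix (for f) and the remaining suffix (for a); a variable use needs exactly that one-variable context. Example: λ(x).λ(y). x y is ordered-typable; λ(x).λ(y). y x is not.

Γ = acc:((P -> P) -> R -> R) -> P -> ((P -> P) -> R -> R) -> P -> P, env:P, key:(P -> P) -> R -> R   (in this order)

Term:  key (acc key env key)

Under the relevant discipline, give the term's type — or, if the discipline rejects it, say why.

term : R -> R
usage: acc ×1; env ×1; key ×3
use order (left to right): key, acc, key, env, key
typing: well-typed — term : R -> R
summary: ordered ✗, linear ✗, affine ✗, relevant ✓, unrestricted ✓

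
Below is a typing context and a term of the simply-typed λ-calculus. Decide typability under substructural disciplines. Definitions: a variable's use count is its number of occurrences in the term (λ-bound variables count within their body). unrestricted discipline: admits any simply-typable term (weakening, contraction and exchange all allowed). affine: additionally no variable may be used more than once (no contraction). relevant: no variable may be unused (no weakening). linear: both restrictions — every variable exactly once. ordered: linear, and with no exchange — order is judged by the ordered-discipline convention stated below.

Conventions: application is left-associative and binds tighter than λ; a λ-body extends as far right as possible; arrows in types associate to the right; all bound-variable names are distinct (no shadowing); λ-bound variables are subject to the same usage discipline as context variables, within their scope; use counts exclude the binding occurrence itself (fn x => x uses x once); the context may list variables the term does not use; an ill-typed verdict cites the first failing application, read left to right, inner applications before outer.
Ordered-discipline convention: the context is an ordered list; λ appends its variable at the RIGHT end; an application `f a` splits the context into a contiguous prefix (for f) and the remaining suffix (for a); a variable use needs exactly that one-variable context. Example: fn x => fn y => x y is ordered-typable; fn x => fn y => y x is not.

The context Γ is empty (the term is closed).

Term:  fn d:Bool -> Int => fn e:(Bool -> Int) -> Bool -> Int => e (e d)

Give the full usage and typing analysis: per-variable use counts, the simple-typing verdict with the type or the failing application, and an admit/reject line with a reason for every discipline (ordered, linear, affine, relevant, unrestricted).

usage: d [bound] ×1, e [bound] ×2
left-to-right use order: e, e, d
typing: well-typed — term : (Bool -> Int) -> ((Bool -> Int) -> Bool -> Int) -> Bool -> Int
ordered: ✗ — repeated use of e ×2
linear: ✗ — repeated use of e ×2
affine: ✗ — repeated use of e ×2
relevant: ✓ — at least one use each (d, e)
unrestricted: ✓ — typability at (Bool -> Int) -> ((Bool -> Int) -> Bool -> Int) -> Bool -> Int is all that's needed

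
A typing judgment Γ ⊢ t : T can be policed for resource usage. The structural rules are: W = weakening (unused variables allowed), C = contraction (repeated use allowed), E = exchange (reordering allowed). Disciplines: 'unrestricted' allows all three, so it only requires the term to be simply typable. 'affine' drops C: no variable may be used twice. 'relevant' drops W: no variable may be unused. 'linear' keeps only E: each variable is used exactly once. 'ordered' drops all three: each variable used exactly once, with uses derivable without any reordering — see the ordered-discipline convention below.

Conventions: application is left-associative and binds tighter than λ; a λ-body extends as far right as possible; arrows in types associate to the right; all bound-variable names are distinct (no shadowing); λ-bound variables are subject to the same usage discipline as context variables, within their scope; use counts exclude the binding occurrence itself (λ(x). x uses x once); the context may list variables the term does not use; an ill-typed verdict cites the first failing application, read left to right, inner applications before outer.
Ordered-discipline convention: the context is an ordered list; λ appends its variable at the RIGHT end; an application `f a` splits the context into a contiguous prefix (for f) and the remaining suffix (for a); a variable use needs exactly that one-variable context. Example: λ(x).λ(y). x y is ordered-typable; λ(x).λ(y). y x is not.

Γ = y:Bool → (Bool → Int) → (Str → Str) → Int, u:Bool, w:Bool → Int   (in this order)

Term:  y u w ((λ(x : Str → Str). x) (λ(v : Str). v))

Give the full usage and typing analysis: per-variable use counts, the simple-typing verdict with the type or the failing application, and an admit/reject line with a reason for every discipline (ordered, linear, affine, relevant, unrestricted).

usage: y ×1, u ×1, w ×1, x [bound] ×1, v [bound] ×1
left-to-right use order: y, u, w, x, v
typing: ✓ — Int
ordered ✓ (single-use (y, u, w, x, v), ordered derivation ok)
linear ✓ (y, u, w, x, v: one use apiece)
affine ✓ (at most one use each (y, u, w, x, v))
relevant ✓ (at least one use each (y, u, w, x, v))
unrestricted ✓ (simply typable at Int; W, C, E all held)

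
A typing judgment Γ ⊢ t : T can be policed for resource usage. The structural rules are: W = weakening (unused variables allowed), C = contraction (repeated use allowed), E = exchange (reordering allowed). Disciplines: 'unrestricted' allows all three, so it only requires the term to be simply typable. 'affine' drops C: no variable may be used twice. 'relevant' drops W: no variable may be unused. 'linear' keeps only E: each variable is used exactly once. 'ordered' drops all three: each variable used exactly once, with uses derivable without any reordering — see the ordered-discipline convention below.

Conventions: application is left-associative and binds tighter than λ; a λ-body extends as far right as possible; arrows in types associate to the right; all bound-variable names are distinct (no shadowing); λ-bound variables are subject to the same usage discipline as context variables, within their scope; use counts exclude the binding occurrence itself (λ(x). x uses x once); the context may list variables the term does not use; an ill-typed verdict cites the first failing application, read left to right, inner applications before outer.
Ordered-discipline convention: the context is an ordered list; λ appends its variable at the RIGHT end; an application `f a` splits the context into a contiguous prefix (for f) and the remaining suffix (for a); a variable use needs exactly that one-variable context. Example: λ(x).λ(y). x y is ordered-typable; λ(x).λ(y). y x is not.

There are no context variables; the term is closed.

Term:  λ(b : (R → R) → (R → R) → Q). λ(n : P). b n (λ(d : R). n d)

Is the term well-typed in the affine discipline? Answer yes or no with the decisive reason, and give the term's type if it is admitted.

no — not simply typable
use counts: b (λ-bound): 1×, n (λ-bound): 2×, d (λ-bound): 1×
use order (left to right): b, n, n, d
typing: ill-typed: an argument P mismatches the expected R → R
summary: ordered ✗ | linear ✗ | affine ✗ | relevant ✗ | unrestricted ✗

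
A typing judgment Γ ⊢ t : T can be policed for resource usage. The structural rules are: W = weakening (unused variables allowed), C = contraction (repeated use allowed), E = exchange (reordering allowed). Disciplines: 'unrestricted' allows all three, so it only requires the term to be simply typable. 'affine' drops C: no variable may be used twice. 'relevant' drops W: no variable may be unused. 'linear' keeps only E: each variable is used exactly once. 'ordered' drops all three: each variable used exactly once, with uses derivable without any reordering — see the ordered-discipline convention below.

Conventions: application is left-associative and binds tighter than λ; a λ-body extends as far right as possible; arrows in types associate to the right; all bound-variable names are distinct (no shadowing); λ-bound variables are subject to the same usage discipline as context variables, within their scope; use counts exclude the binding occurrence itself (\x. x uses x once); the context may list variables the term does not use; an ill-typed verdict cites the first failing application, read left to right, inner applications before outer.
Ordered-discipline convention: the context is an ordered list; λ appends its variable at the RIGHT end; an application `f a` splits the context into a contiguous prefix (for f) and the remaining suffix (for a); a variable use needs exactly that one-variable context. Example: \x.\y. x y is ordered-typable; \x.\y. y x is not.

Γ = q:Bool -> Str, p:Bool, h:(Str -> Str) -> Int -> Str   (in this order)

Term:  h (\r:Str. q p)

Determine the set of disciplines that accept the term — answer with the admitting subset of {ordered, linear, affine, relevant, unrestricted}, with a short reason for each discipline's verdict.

accepted by: affine, unrestricted
usage: q: 1×, p: 1×, h: 1×, r (bound): 0×
left-to-right use order: h, q, p
typing: ✓ — Int -> Str
ordered ✗ (r never used (weakening))
linear ✗ (r never used (weakening))
affine ✓ (at most one use each (q, p, h, r))
relevant ✗ (r never used (weakening))
unrestricted ✓ (simply typable at Int -> Str; W, C, E all held)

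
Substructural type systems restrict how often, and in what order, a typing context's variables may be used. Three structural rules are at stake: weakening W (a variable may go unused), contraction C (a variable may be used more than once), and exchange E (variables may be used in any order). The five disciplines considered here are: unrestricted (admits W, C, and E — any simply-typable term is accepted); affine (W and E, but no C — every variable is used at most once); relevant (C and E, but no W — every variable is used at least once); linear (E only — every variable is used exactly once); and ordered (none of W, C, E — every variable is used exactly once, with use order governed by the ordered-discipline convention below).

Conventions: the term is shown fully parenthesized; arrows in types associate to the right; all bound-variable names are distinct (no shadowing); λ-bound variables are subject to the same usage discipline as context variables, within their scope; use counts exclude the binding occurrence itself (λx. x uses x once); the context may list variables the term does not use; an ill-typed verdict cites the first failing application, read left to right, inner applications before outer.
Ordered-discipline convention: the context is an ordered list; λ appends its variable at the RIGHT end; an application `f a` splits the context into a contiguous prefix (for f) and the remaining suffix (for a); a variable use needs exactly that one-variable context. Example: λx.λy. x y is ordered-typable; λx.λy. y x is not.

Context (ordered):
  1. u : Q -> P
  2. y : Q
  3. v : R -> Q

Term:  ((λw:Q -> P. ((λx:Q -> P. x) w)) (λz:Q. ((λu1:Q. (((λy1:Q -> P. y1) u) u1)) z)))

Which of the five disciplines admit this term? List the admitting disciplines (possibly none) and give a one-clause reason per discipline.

admitting disciplines: affine, unrestricted
use counts: u=1; y=0; v=0; w (bound)=1; x (bound)=1; z (bound)=1; u1 (bound)=1; y1 (bound)=1
order of uses: x, w, y1, u, u1, z
typing: ✓ — Q -> P
ordered ✗ (y, v never used (weakening))
linear ✗ (y, v never used (weakening))
affine ✓ (no duplicate uses among u, y, v, w, x, z, u1, y1)
relevant ✗ (y, v never used (weakening))
unrestricted ✓ (typability at Q -> P is all that's needed)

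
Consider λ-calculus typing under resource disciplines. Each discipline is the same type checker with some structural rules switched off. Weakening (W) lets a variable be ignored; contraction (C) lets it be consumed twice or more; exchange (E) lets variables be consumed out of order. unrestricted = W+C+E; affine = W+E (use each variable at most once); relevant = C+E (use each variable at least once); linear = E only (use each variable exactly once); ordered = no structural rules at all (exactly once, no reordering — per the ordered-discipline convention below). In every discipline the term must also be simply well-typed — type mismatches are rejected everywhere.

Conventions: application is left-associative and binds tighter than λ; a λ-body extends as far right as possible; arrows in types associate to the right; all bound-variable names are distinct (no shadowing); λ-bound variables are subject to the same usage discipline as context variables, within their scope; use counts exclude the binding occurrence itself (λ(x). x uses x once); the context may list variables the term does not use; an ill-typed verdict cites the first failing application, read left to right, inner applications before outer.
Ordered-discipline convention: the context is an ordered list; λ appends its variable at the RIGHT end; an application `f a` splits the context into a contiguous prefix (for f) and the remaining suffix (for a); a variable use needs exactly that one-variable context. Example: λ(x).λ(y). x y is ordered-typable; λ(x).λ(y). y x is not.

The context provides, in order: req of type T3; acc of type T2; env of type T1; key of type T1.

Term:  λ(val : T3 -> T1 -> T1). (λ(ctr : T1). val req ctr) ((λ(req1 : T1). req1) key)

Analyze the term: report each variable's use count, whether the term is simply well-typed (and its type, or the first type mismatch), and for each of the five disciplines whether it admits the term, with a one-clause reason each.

usage: req ×1; acc ×0; env ×0; key ×1; val [bound] ×1; ctr [bound] ×1; req1 [bound] ×1
order of uses: val, req, ctr, req1, key
typing: ✓ — (T3 -> T1 -> T1) -> T1
ordered: ✗, needs weakening: acc, env unused
linear: ✗, needs weakening: acc, env unused
affine: ✓, none of req, acc, env, key, val, ctr, req1 used more than once
relevant: ✗, needs weakening: acc, env unused
unrestricted: ✓, typability at (T3 -> T1 -> T1) -> T1 is all that's needed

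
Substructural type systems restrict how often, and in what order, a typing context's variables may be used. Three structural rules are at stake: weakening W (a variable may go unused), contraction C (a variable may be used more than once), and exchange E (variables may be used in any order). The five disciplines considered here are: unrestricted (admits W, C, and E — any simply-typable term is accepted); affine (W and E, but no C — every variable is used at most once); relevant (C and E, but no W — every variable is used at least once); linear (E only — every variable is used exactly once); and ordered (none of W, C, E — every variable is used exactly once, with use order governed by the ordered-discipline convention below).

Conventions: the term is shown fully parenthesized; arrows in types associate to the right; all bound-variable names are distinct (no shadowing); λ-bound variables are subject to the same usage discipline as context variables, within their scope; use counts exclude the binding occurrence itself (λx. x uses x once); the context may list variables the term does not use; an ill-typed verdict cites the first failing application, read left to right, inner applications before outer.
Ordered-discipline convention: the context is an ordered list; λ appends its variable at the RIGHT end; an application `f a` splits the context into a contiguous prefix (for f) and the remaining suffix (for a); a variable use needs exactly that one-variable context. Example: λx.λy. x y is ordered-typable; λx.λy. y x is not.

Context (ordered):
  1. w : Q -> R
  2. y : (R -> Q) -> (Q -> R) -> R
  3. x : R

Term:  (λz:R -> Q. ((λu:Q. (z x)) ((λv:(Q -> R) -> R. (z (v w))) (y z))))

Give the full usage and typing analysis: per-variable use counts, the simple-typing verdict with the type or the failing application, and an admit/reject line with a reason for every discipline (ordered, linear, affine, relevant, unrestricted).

variable uses: w=1, y=1, x=1, z (λ-bound)=3, u (λ-bound)=0, v (λ-bound)=1
order of uses: z, x, z, v, w, y, z
typing: well-typed at (R -> Q) -> Q
ordered ✗ (z ×3 used more than once (contraction); unused: u — weakening required)
linear ✗ (z ×3 used more than once (contraction); unused: u — weakening required)
affine ✗ (z ×3 used more than once (contraction))
relevant ✗ (unused: u — weakening required)
unrestricted ✓ (well-typed at (R -> Q) -> Q; no restrictions here)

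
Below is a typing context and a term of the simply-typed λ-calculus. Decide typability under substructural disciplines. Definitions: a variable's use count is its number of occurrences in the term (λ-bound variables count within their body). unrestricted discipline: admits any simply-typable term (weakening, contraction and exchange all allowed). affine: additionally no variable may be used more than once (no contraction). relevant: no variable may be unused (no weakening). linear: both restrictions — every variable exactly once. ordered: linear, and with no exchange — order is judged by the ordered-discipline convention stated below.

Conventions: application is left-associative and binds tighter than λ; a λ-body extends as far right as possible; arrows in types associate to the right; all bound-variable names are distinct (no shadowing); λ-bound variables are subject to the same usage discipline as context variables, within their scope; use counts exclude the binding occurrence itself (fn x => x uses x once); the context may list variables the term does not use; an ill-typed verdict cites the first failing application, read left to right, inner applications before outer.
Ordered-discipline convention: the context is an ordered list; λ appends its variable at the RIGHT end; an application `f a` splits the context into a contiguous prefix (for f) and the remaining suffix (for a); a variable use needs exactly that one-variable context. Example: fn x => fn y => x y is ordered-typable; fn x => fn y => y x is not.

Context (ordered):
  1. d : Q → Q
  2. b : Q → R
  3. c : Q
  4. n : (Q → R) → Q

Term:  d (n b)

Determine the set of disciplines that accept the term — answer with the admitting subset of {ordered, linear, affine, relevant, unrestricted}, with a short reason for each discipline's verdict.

admitted in: affine, unrestricted
variable uses: d: 1×, b: 1×, c: 0×, n: 1×
use order (left to right): d, n, b
typing: the term checks, with type Q
ordered: ✗, c never used (weakening)
linear: ✗, c never used (weakening)
affine: ✓, d, b, c, n: no repeats, contraction unneeded
relevant: ✗, c never used (weakening)
unrestricted: ✓, well-typed at Q; no restrictions here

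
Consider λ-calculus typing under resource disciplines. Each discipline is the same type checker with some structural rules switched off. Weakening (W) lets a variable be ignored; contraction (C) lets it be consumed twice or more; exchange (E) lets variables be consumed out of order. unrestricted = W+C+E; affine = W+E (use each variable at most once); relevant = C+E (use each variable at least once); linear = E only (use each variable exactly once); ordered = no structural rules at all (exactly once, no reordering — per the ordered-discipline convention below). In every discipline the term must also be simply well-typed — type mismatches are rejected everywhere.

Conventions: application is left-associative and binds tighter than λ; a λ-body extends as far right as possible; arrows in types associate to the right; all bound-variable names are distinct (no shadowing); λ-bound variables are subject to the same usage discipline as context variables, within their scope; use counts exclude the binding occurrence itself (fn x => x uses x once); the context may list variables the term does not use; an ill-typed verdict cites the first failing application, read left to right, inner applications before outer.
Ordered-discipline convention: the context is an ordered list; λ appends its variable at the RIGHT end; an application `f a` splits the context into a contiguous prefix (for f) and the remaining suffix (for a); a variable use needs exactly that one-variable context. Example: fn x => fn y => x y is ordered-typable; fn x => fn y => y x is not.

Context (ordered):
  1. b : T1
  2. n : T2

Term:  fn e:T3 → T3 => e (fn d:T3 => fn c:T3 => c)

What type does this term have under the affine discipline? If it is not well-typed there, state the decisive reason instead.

not well-typed under affine — not simply typable
counts: b: 0×, n: 0×, e (λ-bound): 1×, d (λ-bound): 0×, c (λ-bound): 1×
use order (left to right): e, c
typing: ill-typed: argument of type T3 → T3 → T3 where T3 is required
all disciplines: ordered ✗; linear ✗; affine ✗; relevant ✗; unrestricted ✗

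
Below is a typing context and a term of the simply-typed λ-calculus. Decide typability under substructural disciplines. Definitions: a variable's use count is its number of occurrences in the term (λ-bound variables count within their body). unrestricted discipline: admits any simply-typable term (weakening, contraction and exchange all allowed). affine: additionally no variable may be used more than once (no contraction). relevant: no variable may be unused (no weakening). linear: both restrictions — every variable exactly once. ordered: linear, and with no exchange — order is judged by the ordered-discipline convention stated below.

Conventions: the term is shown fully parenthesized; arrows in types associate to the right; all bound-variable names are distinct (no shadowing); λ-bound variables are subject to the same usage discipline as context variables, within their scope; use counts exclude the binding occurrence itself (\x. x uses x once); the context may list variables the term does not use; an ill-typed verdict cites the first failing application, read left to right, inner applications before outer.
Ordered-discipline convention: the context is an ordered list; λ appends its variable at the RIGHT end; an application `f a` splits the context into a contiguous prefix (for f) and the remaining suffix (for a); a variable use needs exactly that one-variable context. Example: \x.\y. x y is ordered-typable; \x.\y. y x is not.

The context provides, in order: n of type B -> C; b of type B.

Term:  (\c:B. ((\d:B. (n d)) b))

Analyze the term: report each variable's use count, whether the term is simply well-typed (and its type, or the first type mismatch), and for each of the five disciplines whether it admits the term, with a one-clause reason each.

variable uses: n ×1, b ×1, c (λ-bound) ×0, d (λ-bound) ×1
uses in reading order: n, d, b
typing: well-typed at B -> C
ordered: ✗ — needs weakening: c unused
linear: ✗ — needs weakening: c unused
affine: ✓ — none of n, b, c, d used more than once
relevant: ✗ — needs weakening: c unused
unrestricted: ✓ — well-typed at B -> C; no restrictions here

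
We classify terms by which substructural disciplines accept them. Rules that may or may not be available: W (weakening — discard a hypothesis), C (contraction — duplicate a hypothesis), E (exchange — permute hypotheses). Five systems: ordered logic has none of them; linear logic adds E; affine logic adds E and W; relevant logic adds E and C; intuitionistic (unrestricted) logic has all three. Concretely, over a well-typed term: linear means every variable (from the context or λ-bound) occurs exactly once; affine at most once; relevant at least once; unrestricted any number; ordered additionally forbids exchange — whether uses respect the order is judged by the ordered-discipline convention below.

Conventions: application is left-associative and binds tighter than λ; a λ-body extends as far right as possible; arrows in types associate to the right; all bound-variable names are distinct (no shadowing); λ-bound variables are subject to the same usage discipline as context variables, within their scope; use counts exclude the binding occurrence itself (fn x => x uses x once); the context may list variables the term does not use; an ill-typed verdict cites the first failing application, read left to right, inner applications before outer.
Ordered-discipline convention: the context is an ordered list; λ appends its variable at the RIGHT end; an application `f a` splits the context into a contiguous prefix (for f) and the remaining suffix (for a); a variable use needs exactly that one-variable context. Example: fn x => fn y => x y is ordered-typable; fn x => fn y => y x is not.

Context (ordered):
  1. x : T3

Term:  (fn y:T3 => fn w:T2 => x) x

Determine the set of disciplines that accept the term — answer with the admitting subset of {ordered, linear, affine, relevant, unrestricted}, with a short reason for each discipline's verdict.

accepted by: unrestricted
use counts: x: 2×, y [bound]: 0×, w [bound]: 0×
order of uses: x, x
typing: ✓ — T2 → T3
ordered: ✗, x ×2 used more than once (contraction); y, w never used (weakening)
linear: ✗, x ×2 used more than once (contraction); y, w never used (weakening)
affine: ✗, x ×2 used more than once (contraction)
relevant: ✗, y, w never used (weakening)
unrestricted: ✓, typability at T2 → T3 is all that's needed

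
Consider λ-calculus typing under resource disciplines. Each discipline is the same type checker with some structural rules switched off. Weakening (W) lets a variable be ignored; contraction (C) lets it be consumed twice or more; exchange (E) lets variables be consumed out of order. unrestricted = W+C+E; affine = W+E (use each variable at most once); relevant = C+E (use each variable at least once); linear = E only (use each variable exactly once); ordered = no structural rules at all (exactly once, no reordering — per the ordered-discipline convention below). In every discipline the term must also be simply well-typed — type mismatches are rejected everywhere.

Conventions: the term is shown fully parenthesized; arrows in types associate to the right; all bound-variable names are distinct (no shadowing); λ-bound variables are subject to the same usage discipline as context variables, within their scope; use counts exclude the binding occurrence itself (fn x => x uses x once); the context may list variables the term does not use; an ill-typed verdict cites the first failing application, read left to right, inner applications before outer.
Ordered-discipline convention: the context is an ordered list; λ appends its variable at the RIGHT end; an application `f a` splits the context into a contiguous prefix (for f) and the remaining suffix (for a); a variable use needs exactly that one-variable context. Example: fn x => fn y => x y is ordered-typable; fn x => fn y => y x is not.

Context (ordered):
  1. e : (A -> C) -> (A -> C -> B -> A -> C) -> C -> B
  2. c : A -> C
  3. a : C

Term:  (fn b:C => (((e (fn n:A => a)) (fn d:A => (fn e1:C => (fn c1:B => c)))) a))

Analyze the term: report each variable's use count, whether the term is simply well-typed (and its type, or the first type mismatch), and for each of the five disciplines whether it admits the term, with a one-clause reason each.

usage: e ×1; c ×1; a ×2; b [bound] ×0; n [bound] ×0; d [bound] ×0; e1 [bound] ×0; c1 [bound] ×0
left-to-right use order: e, a, c, a
typing: well-typed — term : C -> B
ordered: ✗ — a ×2 used more than once (contraction); b, n, d, e1, c1 never used (weakening)
linear: ✗ — a ×2 used more than once (contraction); b, n, d, e1, c1 never used (weakening)
affine: ✗ — a ×2 used more than once (contraction)
relevant: ✗ — b, n, d, e1, c1 never used (weakening)
unrestricted: ✓ — simply typable at C -> B; W, C, E all held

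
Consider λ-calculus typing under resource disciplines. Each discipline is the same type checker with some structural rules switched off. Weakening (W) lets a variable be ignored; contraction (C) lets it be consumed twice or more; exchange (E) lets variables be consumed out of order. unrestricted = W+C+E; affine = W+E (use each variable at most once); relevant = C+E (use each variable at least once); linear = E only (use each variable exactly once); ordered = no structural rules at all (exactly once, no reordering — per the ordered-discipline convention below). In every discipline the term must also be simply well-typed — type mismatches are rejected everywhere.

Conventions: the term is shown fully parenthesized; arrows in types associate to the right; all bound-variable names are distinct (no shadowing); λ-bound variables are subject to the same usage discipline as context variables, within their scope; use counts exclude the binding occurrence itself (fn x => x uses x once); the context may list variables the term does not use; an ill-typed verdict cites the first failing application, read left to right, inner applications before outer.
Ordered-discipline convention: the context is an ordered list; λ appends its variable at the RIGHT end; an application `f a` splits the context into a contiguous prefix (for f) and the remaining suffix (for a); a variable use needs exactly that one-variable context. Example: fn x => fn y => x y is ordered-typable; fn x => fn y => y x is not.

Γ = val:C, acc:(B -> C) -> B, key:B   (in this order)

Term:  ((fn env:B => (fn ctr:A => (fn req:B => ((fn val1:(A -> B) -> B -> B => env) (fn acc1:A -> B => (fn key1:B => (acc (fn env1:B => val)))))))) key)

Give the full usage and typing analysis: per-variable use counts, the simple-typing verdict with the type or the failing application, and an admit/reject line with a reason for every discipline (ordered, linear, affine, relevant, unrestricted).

use counts: val ×1, acc ×1, key ×1, env [bound] ×1, ctr [bound] ×0, req [bound] ×0, val1 [bound] ×0, acc1 [bound] ×0, key1 [bound] ×0, env1 [bound] ×0
uses in reading order: env, acc, val, key
typing: well-typed at A -> B -> B
ordered: ✗ — ctr, req, val1, acc1, key1, env1 never used (weakening)
linear: ✗ — ctr, req, val1, acc1, key1, env1 never used (weakening)
affine: ✓ — val, acc, key, env, ctr, req, val1, acc1, key1, env1: no repeats, contraction unneeded
relevant: ✗ — ctr, req, val1, acc1, key1, env1 never used (weakening)
unrestricted: ✓ — typability at A -> B -> B is all that's needed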